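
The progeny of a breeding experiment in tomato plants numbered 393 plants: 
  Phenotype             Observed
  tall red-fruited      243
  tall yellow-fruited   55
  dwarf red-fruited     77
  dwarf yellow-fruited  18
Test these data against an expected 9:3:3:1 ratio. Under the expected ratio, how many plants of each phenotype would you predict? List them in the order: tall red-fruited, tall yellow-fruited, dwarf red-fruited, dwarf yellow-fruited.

221.0625, 73.6875, 73.6875, 24.5625

The 9:3:3:1 ratio has 16 parts, so with N = 393 the expected counts are:
  tall red-fruited: 393 × 9/16 = 221.0625
  tall yellow-fruited: 393 × 3/16 = 73.6875
  dwarf red-fruited: 393 × 3/16 = 73.6875
  dwarf yellow-fruited: 393 × 1/16 = 24.5625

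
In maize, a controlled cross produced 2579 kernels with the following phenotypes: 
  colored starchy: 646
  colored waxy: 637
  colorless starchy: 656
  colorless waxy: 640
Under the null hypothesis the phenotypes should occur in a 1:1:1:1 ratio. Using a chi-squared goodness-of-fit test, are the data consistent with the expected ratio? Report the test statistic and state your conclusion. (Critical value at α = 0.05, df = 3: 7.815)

0.327; consistent

Expected counts for N = 2579 under a 1:1:1:1 ratio (total parts = 4):
  colored starchy: 2579 × 1/4 = 644.75
  colored waxy: 2579 × 1/4 = 644.75
  colorless starchy: 2579 × 1/4 = 644.75
  colorless waxy: 2579 × 1/4 = 644.75
χ² = Σ (O − E)² / E
  colored starchy: (646 − 644.75)² / 644.75 = 0.0024
  colored waxy: (637 − 644.75)² / 644.75 = 0.0932
  colorless starchy: (656 − 644.75)² / 644.75 = 0.1963
  colorless waxy: (640 − 644.75)² / 644.75 = 0.0350
χ² = 0.0024 + 0.0932 + 0.1963 + 0.0350 = 0.3269 ≈ 0.327
Degrees of freedom = 4 − 1 = 3; critical value at α = 0.05 is 7.815.
Since 0.327 < 7.815, we fail to reject the null hypothesis — the data are consistent with the 1:1:1:1 ratio.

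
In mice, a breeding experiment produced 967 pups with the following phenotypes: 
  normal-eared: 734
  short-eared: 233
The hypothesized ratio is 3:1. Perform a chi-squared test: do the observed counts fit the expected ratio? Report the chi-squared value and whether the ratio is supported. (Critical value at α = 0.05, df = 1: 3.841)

0.422; consistent

Expected counts for N = 967 under a 3:1 ratio (total parts = 4):
  normal-eared: 967 × 3/4 = 725.25
  short-eared: 967 × 1/4 = 241.75
χ² = Σ (O − E)² / E
  normal-eared: (734 − 725.25)² / 725.25 = 0.1056
  short-eared: (233 − 241.75)² / 241.75 = 0.3167
χ² = 0.1056 + 0.3167 = 0.4223 ≈ 0.422
Degrees of freedom = 2 − 1 = 1; critical value at α = 0.05 is 3.841.
Since 0.422 < 3.841, we fail to reject the null hypothesis — the data are consistent with the 3:1 ratio.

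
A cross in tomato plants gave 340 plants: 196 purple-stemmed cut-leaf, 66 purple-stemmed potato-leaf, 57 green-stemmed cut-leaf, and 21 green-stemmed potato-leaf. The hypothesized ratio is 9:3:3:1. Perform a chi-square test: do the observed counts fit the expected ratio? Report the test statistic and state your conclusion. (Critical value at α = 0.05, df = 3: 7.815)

0.915; consistent

Total ratio parts = 16. Expected numbers out of 340:
  purple-stemmed cut-leaf: 340 × 9/16 = 191.25
  purple-stemmed potato-leaf: 340 × 3/16 = 63.75
  green-stemmed cut-leaf: 340 × 3/16 = 63.75
  green-stemmed potato-leaf: 340 × 1/16 = 21.25
χ² = Σ (O − E)² / E
  purple-stemmed cut-leaf: (196 − 191.25)² / 191.25 = 0.1180
  purple-stemmed potato-leaf: (66 − 63.75)² / 63.75 = 0.0794
  green-stemmed cut-leaf: (57 − 63.75)² / 63.75 = 0.7147
  green-stemmed potato-leaf: (21 − 21.25)² / 21.25 = 0.0029
χ² = 0.1180 + 0.0794 + 0.7147 + 0.0029 = 0.915
Degrees of freedom = 4 − 1 = 3; critical value at α = 0.05 is 7.815.
Since 0.915 < 7.815, we fail to reject the null hypothesis — the data are consistent with the 9:3:3:1 ratio.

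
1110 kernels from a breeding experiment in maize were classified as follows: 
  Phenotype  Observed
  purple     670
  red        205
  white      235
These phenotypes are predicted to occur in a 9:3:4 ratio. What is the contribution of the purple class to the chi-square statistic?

The 9:3:4 ratio has 16 parts, so with N = 1110 the expected counts are:
  purple: 1110 × 9/16 = 624.375
  red: 1110 × 3/16 = 208.125
  white: 1110 × 4/16 = 277.5
Contribution of purple: (670 − 624.375)² / 624.375 = 3.3340

3.334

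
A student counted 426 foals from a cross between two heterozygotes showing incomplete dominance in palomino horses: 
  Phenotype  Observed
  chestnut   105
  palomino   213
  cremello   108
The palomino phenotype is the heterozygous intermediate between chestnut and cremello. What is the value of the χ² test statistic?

With incomplete dominance, a heterozygote × heterozygote cross gives a 1:2:1 phenotypic ratio.
Expected counts for N = 426 under a 1:2:1 ratio (total parts = 4):
  chestnut: 426 × 1/4 = 106.5
  palomino: 426 × 2/4 = 213
  cremello: 426 × 1/4 = 106.5
χ² = Σ (O − E)² / E
  chestnut: (105 − 106.5)² / 106.5 = 0.0211
  palomino: (213 − 213)² / 213 = 0.0000
  cremello: (108 − 106.5)² / 106.5 = 0.0211
χ² = 0.0211 + 0.0000 + 0.0211 = 0.0422 ≈ 0.042

0.042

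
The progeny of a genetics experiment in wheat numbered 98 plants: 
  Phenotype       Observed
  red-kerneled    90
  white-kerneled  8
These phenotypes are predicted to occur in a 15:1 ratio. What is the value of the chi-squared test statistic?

Total ratio parts = 16. Expected numbers out of 98:
  red-kerneled: 98 × 15/16 = 91.875
  white-kerneled: 98 × 1/16 = 6.125
χ² = Σ (O − E)² / E
  red-kerneled: (90 − 91.875)² / 91.875 = 0.0383
  white-kerneled: (8 − 6.125)² / 6.125 = 0.5740
χ² = 0.0383 + 0.5740 = 0.6123 ≈ 0.612

0.612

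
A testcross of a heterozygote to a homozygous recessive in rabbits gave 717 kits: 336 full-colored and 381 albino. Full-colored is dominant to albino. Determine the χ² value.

A testcross of a heterozygote (Aa × aa) gives a 1:1 phenotypic ratio.
The 1:1 ratio has 2 parts, so with N = 717 the expected counts are:
  full-colored: 717 × 1/2 = 358.5
  albino: 717 × 1/2 = 358.5
χ² = Σ (O − E)² / E
  full-colored: (336 − 358.5)² / 358.5 = 1.4121
  albino: (381 − 358.5)² / 358.5 = 1.4121
χ² = 1.4121 + 1.4121 = 2.8242 ≈ 2.824

2.824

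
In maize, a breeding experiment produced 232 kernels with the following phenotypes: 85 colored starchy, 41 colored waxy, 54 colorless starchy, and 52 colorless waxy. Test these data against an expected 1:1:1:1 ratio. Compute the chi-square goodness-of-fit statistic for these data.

Expected counts for N = 232 under a 1:1:1:1 ratio (total parts = 4):
  colored starchy: 232 × 1/4 = 58
  colored waxy: 232 × 1/4 = 58
  colorless starchy: 232 × 1/4 = 58
  colorless waxy: 232 × 1/4 = 58
χ² = Σ (O − E)² / E
  colored starchy: (85 − 58)² / 58 = 12.5690
  colored waxy: (41 − 58)² / 58 = 4.9828
  colorless starchy: (54 − 58)² / 58 = 0.2759
  colorless waxy: (52 − 58)² / 58 = 0.6207
χ² = 12.5690 + 4.9828 + 0.2759 + 0.6207 = 18.4484 ≈ 18.448

18.448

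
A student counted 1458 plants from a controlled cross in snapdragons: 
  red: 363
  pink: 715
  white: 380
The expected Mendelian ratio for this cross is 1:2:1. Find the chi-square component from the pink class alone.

0.269

Under the 1:2:1 hypothesis (Σ ratio = 4, N = 1458):
  red: 1458 × 1/4 = 364.5
  pink: 1458 × 2/4 = 729
  white: 1458 × 1/4 = 364.5
Contribution of pink: (715 − 729)² / 729 = 0.2689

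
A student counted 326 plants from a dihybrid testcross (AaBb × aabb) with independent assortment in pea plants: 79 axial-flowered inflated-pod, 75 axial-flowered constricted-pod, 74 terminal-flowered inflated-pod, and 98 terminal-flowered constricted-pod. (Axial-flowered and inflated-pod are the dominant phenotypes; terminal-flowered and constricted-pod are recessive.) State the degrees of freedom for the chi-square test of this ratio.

A dihybrid testcross with independent assortment gives a 1:1:1:1 ratio.
A goodness-of-fit test with 4 phenotype classes has df = 4 − 1 = 3.

3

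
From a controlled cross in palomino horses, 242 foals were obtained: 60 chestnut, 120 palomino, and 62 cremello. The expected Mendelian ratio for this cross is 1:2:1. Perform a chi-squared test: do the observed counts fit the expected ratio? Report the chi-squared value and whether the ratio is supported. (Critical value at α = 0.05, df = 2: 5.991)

0.050; consistent

The 1:2:1 ratio has 4 parts, so with N = 242 the expected counts are:
  chestnut: 242 × 1/4 = 60.5
  palomino: 242 × 2/4 = 121
  cremello: 242 × 1/4 = 60.5
χ² = Σ (O − E)² / E
  chestnut: (60 − 60.5)² / 60.5 = 0.0041
  palomino: (120 − 121)² / 121 = 0.0083
  cremello: (62 − 60.5)² / 60.5 = 0.0372
χ² = 0.0041 + 0.0083 + 0.0372 = 0.0496 ≈ 0.050
Degrees of freedom = 3 − 1 = 2; critical value at α = 0.05 is 5.991.
Since 0.050 < 5.991, we fail to reject the null hypothesis — the data are consistent with the 1:2:1 ratio.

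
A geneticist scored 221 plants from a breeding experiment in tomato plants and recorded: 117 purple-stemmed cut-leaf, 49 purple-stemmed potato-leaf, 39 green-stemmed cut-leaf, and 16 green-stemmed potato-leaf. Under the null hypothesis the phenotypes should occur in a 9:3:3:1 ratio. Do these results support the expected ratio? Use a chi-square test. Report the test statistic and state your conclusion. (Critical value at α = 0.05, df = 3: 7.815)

Under the 9:3:3:1 hypothesis (Σ ratio = 16, N = 221):
  purple-stemmed cut-leaf: 221 × 9/16 = 124.3125
  purple-stemmed potato-leaf: 221 × 3/16 = 41.4375
  green-stemmed cut-leaf: 221 × 3/16 = 41.4375
  green-stemmed potato-leaf: 221 × 1/16 = 13.8125
χ² = Σ (O − E)² / E
  purple-stemmed cut-leaf: (117 − 124.3125)² / 124.3125 = 0.4301
  purple-stemmed potato-leaf: (49 − 41.4375)² / 41.4375 = 1.3802
  green-stemmed cut-leaf: (39 − 41.4375)² / 41.4375 = 0.1434
  green-stemmed potato-leaf: (16 − 13.8125)² / 13.8125 = 0.3464
χ² = 0.4301 + 1.3802 + 0.1434 + 0.3464 = 2.3001 ≈ 2.300
Degrees of freedom = 4 − 1 = 3; critical value at α = 0.05 is 7.815.
Since 2.300 < 7.815, we fail to reject the null hypothesis — the data are consistent with the 9:3:3:1 ratio.

2.300; consistent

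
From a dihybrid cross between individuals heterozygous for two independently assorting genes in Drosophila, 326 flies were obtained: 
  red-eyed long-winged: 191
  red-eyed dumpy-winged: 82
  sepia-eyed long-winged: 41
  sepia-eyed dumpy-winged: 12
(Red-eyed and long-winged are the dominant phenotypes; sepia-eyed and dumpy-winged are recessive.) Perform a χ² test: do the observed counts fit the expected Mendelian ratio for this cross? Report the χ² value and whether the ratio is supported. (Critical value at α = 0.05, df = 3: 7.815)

A dihybrid F₂ with independent assortment and complete dominance at both loci gives a 9:3:3:1 phenotypic ratio.
Under the 9:3:3:1 hypothesis (Σ ratio = 16, N = 326):
  red-eyed long-winged: 326 × 9/16 = 183.375
  red-eyed dumpy-winged: 326 × 3/16 = 61.125
  sepia-eyed long-winged: 326 × 3/16 = 61.125
  sepia-eyed dumpy-winged: 326 × 1/16 = 20.375
χ² = Σ (O − E)² / E
  red-eyed long-winged: (191 − 183.375)² / 183.375 = 0.3171
  red-eyed dumpy-winged: (82 − 61.125)² / 61.125 = 7.1291
  sepia-eyed long-winged: (41 − 61.125)² / 61.125 = 6.6260
  sepia-eyed dumpy-winged: (12 − 20.375)² / 20.375 = 3.4425
χ² = 0.3171 + 7.1291 + 6.6260 + 3.4425 = 17.5147 ≈ 17.515
Degrees of freedom = 4 − 1 = 3; critical value at α = 0.05 is 7.815.
Since 17.515 > 7.815, we reject the null hypothesis — the data do not fit the 9:3:3:1 ratio.

17.515; not consistent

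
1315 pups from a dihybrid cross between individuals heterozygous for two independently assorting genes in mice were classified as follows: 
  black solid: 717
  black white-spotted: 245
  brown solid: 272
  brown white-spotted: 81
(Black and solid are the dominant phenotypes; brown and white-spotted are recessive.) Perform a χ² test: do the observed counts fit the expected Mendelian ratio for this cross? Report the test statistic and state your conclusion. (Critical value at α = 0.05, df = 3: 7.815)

3.347; consistent

A dihybrid F₂ with independent assortment and complete dominance at both loci gives a 9:3:3:1 phenotypic ratio.
Under the 9:3:3:1 hypothesis (Σ ratio = 16, N = 1315):
  black solid: 1315 × 9/16 = 739.6875
  black white-spotted: 1315 × 3/16 = 246.5625
  brown solid: 1315 × 3/16 = 246.5625
  brown white-spotted: 1315 × 1/16 = 82.1875
χ² = Σ (O − E)² / E
  black solid: (717 − 739.6875)² / 739.6875 = 0.6959
  black white-spotted: (245 − 246.5625)² / 246.5625 = 0.0099
  brown solid: (272 − 246.5625)² / 246.5625 = 2.6244
  brown white-spotted: (81 − 82.1875)² / 82.1875 = 0.0172
χ² = 0.6959 + 0.0099 + 2.6244 + 0.0172 = 3.3474 ≈ 3.347
Degrees of freedom = 4 − 1 = 3; critical value at α = 0.05 is 7.815.
Since 3.347 < 7.815, we fail to reject the null hypothesis — the data are consistent with the 9:3:3:1 ratio.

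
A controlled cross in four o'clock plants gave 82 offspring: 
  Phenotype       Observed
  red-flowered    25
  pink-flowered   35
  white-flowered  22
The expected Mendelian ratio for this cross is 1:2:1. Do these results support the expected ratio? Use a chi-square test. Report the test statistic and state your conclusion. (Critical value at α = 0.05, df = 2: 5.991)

Total ratio parts = 4. Expected numbers out of 82:
  red-flowered: 82 × 1/4 = 20.5
  pink-flowered: 82 × 2/4 = 41
  white-flowered: 82 × 1/4 = 20.5
χ² = Σ (O − E)² / E
  red-flowered: (25 − 20.5)² / 20.5 = 0.9878
  pink-flowered: (35 − 41)² / 41 = 0.8780
  white-flowered: (22 − 20.5)² / 20.5 = 0.1098
χ² = 0.9878 + 0.8780 + 0.1098 = 1.9756 ≈ 1.976
Degrees of freedom = 3 − 1 = 2; critical value at α = 0.05 is 5.991.
Since 1.976 < 5.991, we fail to reject the null hypothesis — the data are consistent with the 1:2:1 ratio.

1.976; consistent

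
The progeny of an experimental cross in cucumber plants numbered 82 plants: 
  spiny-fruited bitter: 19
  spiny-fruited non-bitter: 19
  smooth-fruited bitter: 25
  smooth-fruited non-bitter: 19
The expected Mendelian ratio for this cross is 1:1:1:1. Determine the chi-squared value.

Total ratio parts = 4. Expected numbers out of 82:
  spiny-fruited bitter: 82 × 1/4 = 20.5
  spiny-fruited non-bitter: 82 × 1/4 = 20.5
  smooth-fruited bitter: 82 × 1/4 = 20.5
  smooth-fruited non-bitter: 82 × 1/4 = 20.5
χ² = Σ (O − E)² / E
  spiny-fruited bitter: (19 − 20.5)² / 20.5 = 0.1098
  spiny-fruited non-bitter: (19 − 20.5)² / 20.5 = 0.1098
  smooth-fruited bitter: (25 − 20.5)² / 20.5 = 0.9878
  smooth-fruited non-bitter: (19 − 20.5)² / 20.5 = 0.1098
χ² = 0.1098 + 0.1098 + 0.9878 + 0.1098 = 1.3172 ≈ 1.317

1.317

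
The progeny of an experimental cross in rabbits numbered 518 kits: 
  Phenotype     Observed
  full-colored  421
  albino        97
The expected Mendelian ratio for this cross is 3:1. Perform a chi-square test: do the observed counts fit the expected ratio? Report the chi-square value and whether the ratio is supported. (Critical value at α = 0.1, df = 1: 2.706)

Expected counts for N = 518 under a 3:1 ratio (total parts = 4):
  full-colored: 518 × 3/4 = 388.5
  albino: 518 × 1/4 = 129.5
χ² = Σ (O − E)² / E
  full-colored: (421 − 388.5)² / 388.5 = 2.7188
  albino: (97 − 129.5)² / 129.5 = 8.1564
χ² = 2.7188 + 8.1564 = 10.8752 ≈ 10.875
Degrees of freedom = 2 − 1 = 1; critical value at α = 0.1 is 2.706.
Since 10.875 > 2.706, we reject the null hypothesis — the data do not fit the 3:1 ratio.

10.875; not consistent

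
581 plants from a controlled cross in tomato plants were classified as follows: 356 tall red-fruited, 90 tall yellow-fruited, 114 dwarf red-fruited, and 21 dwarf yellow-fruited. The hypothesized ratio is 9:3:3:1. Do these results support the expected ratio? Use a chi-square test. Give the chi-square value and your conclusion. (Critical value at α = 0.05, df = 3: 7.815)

Expected counts for N = 581 under a 9:3:3:1 ratio (total parts = 16):
  tall red-fruited: 581 × 9/16 = 326.8125
  tall yellow-fruited: 581 × 3/16 = 108.9375
  dwarf red-fruited: 581 × 3/16 = 108.9375
  dwarf yellow-fruited: 581 × 1/16 = 36.3125
χ² = Σ (O − E)² / E
  tall red-fruited: (356 − 326.8125)² / 326.8125 = 2.6067
  tall yellow-fruited: (90 − 108.9375)² / 108.9375 = 3.2921
  dwarf red-fruited: (114 − 108.9375)² / 108.9375 = 0.2353
  dwarf yellow-fruited: (21 − 36.3125)² / 36.3125 = 6.4571
χ² = 2.6067 + 3.2921 + 0.2353 + 6.4571 = 12.5912 ≈ 12.591
Degrees of freedom = 4 − 1 = 3; critical value at α = 0.05 is 7.815.
Since 12.591 > 7.815, we reject the null hypothesis — the data do not fit the 9:3:3:1 ratio.

12.591; not consistent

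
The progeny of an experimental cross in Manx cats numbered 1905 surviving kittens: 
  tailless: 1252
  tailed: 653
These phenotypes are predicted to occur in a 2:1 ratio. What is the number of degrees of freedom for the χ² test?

1

A goodness-of-fit test with 2 phenotype classes has df = 2 − 1 = 1.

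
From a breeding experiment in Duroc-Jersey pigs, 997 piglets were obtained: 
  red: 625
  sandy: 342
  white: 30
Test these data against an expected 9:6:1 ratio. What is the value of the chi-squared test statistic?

26.820

The 9:6:1 ratio has 16 parts, so with N = 997 the expected counts are:
  red: 997 × 9/16 = 560.8125
  sandy: 997 × 6/16 = 373.875
  white: 997 × 1/16 = 62.3125
χ² = Σ (O − E)² / E
  red: (625 − 560.8125)² / 560.8125 = 7.3465
  sandy: (342 − 373.875)² / 373.875 = 2.7175
  white: (30 − 62.3125)² / 62.3125 = 16.7558
χ² = 7.3465 + 2.7175 + 16.7558 = 26.8198 ≈ 26.820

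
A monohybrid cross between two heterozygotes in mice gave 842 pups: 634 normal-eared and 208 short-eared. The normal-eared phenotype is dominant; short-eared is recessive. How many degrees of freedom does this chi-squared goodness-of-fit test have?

For a monohybrid cross between heterozygotes with complete dominance, the expected phenotypic ratio is 3:1.
A goodness-of-fit test with 2 phenotype classes has df = 2 − 1 = 1.

1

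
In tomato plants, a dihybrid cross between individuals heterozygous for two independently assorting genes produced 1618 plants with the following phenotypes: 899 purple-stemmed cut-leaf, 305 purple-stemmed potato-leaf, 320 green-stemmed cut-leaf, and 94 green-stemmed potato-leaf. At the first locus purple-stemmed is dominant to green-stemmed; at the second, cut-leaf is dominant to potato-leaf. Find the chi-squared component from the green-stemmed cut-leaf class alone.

A dihybrid F₂ with independent assortment and complete dominance at both loci gives a 9:3:3:1 phenotypic ratio.
The 9:3:3:1 ratio has 16 parts, so with N = 1618 the expected counts are:
  purple-stemmed cut-leaf: 1618 × 9/16 = 910.125
  purple-stemmed potato-leaf: 1618 × 3/16 = 303.375
  green-stemmed cut-leaf: 1618 × 3/16 = 303.375
  green-stemmed potato-leaf: 1618 × 1/16 = 101.125
Contribution of green-stemmed cut-leaf: (320 − 303.375)² / 303.375 = 0.9111

0.911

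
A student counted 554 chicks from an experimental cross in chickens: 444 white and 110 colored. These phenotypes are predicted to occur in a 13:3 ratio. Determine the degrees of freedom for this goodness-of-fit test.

1

A goodness-of-fit test with 2 phenotype classes has df = 2 − 1 = 1.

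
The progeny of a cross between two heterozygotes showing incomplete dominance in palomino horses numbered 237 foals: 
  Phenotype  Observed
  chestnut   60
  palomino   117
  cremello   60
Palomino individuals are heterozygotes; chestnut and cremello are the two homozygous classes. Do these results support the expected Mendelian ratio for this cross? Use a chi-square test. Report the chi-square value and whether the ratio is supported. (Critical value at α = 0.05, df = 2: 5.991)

0.038; consistent

With incomplete dominance, a heterozygote × heterozygote cross gives a 1:2:1 phenotypic ratio.
Total ratio parts = 4. Expected numbers out of 237:
  chestnut: 237 × 1/4 = 59.25
  palomino: 237 × 2/4 = 118.5
  cremello: 237 × 1/4 = 59.25
χ² = Σ (O − E)² / E
  chestnut: (60 − 59.25)² / 59.25 = 0.0095
  palomino: (117 − 118.5)² / 118.5 = 0.0190
  cremello: (60 − 59.25)² / 59.25 = 0.0095
χ² = 0.0095 + 0.0190 + 0.0095 = 0.038
Degrees of freedom = 3 − 1 = 2; critical value at α = 0.05 is 5.991.
Since 0.038 < 5.991, we fail to reject the null hypothesis — the data are consistent with the 1:2:1 ratio.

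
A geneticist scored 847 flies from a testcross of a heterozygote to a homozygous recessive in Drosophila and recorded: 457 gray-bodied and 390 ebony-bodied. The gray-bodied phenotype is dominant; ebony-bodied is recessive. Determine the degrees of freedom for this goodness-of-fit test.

A testcross of a heterozygote (Aa × aa) gives a 1:1 phenotypic ratio.
A goodness-of-fit test with 2 phenotype classes has df = 2 − 1 = 1.

1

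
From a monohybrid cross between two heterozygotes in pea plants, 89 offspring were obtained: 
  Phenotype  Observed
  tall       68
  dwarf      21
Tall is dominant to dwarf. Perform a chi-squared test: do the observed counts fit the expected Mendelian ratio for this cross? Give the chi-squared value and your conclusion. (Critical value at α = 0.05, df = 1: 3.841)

For a monohybrid cross between heterozygotes with complete dominance, the expected phenotypic ratio is 3:1.
Total ratio parts = 4. Expected numbers out of 89:
  tall: 89 × 3/4 = 66.75
  dwarf: 89 × 1/4 = 22.25
χ² = Σ (O − E)² / E
  tall: (68 − 66.75)² / 66.75 = 0.0234
  dwarf: (21 − 22.25)² / 22.25 = 0.0702
χ² = 0.0234 + 0.0702 = 0.0936 ≈ 0.094
Degrees of freedom = 2 − 1 = 1; critical value at α = 0.05 is 3.841.
Since 0.094 < 3.841, we fail to reject the null hypothesis — the data are consistent with the 3:1 ratio.

0.094; consistent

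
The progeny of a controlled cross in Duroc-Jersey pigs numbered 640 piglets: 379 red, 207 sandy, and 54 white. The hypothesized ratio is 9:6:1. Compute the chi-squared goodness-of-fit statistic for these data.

10.440

Expected counts for N = 640 under a 9:6:1 ratio (total parts = 16):
  red: 640 × 9/16 = 360
  sandy: 640 × 6/16 = 240
  white: 640 × 1/16 = 40
χ² = Σ (O − E)² / E
  red: (379 − 360)² / 360 = 1.0028
  sandy: (207 − 240)² / 240 = 4.5375
  white: (54 − 40)² / 40 = 4.9000
χ² = 1.0028 + 4.5375 + 4.9000 = 10.4403 ≈ 10.440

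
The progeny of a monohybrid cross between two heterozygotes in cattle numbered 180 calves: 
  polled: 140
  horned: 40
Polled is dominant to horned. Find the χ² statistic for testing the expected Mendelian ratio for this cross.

0.741

For a monohybrid cross between heterozygotes with complete dominance, the expected phenotypic ratio is 3:1.
Expected counts for N = 180 under a 3:1 ratio (total parts = 4):
  polled: 180 × 3/4 = 135
  horned: 180 × 1/4 = 45
χ² = Σ (O − E)² / E
  polled: (140 − 135)² / 135 = 0.1852
  horned: (40 − 45)² / 45 = 0.5556
χ² = 0.1852 + 0.5556 = 0.7408 ≈ 0.741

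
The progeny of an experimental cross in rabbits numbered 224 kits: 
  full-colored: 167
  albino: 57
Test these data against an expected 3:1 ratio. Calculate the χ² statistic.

Under the 3:1 hypothesis (Σ ratio = 4, N = 224):
  full-colored: 224 × 3/4 = 168
  albino: 224 × 1/4 = 56
χ² = Σ (O − E)² / E
  full-colored: (167 − 168)² / 168 = 0.0060
  albino: (57 − 56)² / 56 = 0.0179
χ² = 0.0060 + 0.0179 = 0.0239 ≈ 0.024

0.024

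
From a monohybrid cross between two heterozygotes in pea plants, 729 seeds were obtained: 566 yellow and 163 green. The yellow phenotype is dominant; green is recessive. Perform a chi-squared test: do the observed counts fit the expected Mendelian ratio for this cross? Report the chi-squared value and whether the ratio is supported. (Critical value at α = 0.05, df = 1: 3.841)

2.711; consistent

For a monohybrid cross between heterozygotes with complete dominance, the expected phenotypic ratio is 3:1.
Expected counts for N = 729 under a 3:1 ratio (total parts = 4):
  yellow: 729 × 3/4 = 546.75
  green: 729 × 1/4 = 182.25
χ² = Σ (O − E)² / E
  yellow: (566 − 546.75)² / 546.75 = 0.6778
  green: (163 − 182.25)² / 182.25 = 2.0333
χ² = 0.6778 + 2.0333 = 2.7111 ≈ 2.711
Degrees of freedom = 2 − 1 = 1; critical value at α = 0.05 is 3.841.
Since 2.711 < 3.841, we fail to reject the null hypothesis — the data are consistent with the 3:1 ratio.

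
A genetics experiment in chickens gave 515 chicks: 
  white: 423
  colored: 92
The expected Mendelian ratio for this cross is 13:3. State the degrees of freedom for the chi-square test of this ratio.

A goodness-of-fit test with 2 phenotype classes has df = 2 − 1 = 1.

1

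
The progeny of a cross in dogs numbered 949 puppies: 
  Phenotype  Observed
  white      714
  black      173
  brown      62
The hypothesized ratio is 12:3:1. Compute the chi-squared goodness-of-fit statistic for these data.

The 12:3:1 ratio has 16 parts, so with N = 949 the expected counts are:
  white: 949 × 12/16 = 711.75
  black: 949 × 3/16 = 177.9375
  brown: 949 × 1/16 = 59.3125
χ² = Σ (O − E)² / E
  white: (714 − 711.75)² / 711.75 = 0.0071
  black: (173 − 177.9375)² / 177.9375 = 0.1370
  brown: (62 − 59.3125)² / 59.3125 = 0.1218
χ² = 0.0071 + 0.1370 + 0.1218 = 0.2659 ≈ 0.266

0.266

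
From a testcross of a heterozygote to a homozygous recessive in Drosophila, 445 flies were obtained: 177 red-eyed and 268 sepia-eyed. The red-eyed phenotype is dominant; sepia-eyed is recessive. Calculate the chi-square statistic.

A testcross of a heterozygote (Aa × aa) gives a 1:1 phenotypic ratio.
The 1:1 ratio has 2 parts, so with N = 445 the expected counts are:
  red-eyed: 445 × 1/2 = 222.5
  sepia-eyed: 445 × 1/2 = 222.5
χ² = Σ (O − E)² / E
  red-eyed: (177 − 222.5)² / 222.5 = 9.3045
  sepia-eyed: (268 − 222.5)² / 222.5 = 9.3045
χ² = 9.3045 + 9.3045 = 18.609

18.609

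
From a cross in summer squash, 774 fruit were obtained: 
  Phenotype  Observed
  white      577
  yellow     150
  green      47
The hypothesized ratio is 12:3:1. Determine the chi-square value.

0.224

The 12:3:1 ratio has 16 parts, so with N = 774 the expected counts are:
  white: 774 × 12/16 = 580.5
  yellow: 774 × 3/16 = 145.125
  green: 774 × 1/16 = 48.375
χ² = Σ (O − E)² / E
  white: (577 − 580.5)² / 580.5 = 0.0211
  yellow: (150 − 145.125)² / 145.125 = 0.1638
  green: (47 − 48.375)² / 48.375 = 0.0391
χ² = 0.0211 + 0.1638 + 0.0391 = 0.224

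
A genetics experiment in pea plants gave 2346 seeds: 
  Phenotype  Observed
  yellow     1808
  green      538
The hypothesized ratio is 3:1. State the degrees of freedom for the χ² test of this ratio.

1

A goodness-of-fit test with 2 phenotype classes has df = 2 − 1 = 1.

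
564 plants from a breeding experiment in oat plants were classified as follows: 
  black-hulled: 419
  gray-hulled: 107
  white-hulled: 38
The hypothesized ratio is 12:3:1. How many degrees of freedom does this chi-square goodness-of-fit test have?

2

A goodness-of-fit test with 3 phenotype classes has df = 3 − 1 = 2.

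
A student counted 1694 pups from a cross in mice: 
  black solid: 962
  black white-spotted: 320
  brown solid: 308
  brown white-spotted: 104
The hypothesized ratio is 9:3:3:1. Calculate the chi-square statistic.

Total ratio parts = 16. Expected numbers out of 1694:
  black solid: 1694 × 9/16 = 952.875
  black white-spotted: 1694 × 3/16 = 317.625
  brown solid: 1694 × 3/16 = 317.625
  brown white-spotted: 1694 × 1/16 = 105.875
χ² = Σ (O − E)² / E
  black solid: (962 − 952.875)² / 952.875 = 0.0874
  black white-spotted: (320 − 317.625)² / 317.625 = 0.0178
  brown solid: (308 − 317.625)² / 317.625 = 0.2917
  brown white-spotted: (104 − 105.875)² / 105.875 = 0.0332
χ² = 0.0874 + 0.0178 + 0.2917 + 0.0332 = 0.4301 ≈ 0.430

0.430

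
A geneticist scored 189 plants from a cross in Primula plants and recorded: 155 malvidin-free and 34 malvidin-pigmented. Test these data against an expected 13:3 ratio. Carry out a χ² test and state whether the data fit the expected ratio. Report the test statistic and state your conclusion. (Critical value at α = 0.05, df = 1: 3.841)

0.072; consistent

The 13:3 ratio has 16 parts, so with N = 189 the expected counts are:
  malvidin-free: 189 × 13/16 = 153.5625
  malvidin-pigmented: 189 × 3/16 = 35.4375
χ² = Σ (O − E)² / E
  malvidin-free: (155 − 153.5625)² / 153.5625 = 0.0135
  malvidin-pigmented: (34 − 35.4375)² / 35.4375 = 0.0583
χ² = 0.0135 + 0.0583 = 0.0718 ≈ 0.072
Degrees of freedom = 2 − 1 = 1; critical value at α = 0.05 is 3.841.
Since 0.072 < 3.841, we fail to reject the null hypothesis — the data are consistent with the 13:3 ratio.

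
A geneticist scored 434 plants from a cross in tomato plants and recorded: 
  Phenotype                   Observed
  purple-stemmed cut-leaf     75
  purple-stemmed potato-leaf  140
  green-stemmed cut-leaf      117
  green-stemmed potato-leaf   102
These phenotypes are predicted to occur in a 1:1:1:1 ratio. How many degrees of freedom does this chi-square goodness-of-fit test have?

3

A goodness-of-fit test with 4 phenotype classes has df = 4 − 1 = 3.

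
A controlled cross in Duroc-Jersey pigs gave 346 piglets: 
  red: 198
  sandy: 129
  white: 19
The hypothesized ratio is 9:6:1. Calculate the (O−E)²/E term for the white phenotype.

0.319

Total ratio parts = 16. Expected numbers out of 346:
  red: 346 × 9/16 = 194.625
  sandy: 346 × 6/16 = 129.75
  white: 346 × 1/16 = 21.625
Contribution of white: (19 − 21.625)² / 21.625 = 0.3186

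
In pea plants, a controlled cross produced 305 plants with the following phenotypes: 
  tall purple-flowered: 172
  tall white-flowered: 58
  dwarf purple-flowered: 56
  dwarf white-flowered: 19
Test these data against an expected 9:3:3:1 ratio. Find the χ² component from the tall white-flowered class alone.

The 9:3:3:1 ratio has 16 parts, so with N = 305 the expected counts are:
  tall purple-flowered: 305 × 9/16 = 171.5625
  tall white-flowered: 305 × 3/16 = 57.1875
  dwarf purple-flowered: 305 × 3/16 = 57.1875
  dwarf white-flowered: 305 × 1/16 = 19.0625
Contribution of tall white-flowered: (58 − 57.1875)² / 57.1875 = 0.0115

0.012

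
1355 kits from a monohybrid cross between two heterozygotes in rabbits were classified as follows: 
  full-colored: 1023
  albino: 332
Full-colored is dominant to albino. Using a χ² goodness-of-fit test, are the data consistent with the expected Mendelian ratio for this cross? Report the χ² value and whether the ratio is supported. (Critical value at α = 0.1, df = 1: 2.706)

0.179; consistent

For a monohybrid cross between heterozygotes with complete dominance, the expected phenotypic ratio is 3:1.
Under the 3:1 hypothesis (Σ ratio = 4, N = 1355):
  full-colored: 1355 × 3/4 = 1016.25
  albino: 1355 × 1/4 = 338.75
χ² = Σ (O − E)² / E
  full-colored: (1023 − 1016.25)² / 1016.25 = 0.0448
  albino: (332 − 338.75)² / 338.75 = 0.1345
χ² = 0.0448 + 0.1345 = 0.1793 ≈ 0.179
Degrees of freedom = 2 − 1 = 1; critical value at α = 0.1 is 2.706.
Since 0.179 < 2.706, we fail to reject the null hypothesis — the data are consistent with the 3:1 ratio.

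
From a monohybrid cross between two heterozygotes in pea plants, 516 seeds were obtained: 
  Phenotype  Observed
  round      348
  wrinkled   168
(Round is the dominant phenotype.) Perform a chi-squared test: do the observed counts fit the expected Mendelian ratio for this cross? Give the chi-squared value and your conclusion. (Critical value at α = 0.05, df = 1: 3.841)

For a monohybrid cross between heterozygotes with complete dominance, the expected phenotypic ratio is 3:1.
Expected counts for N = 516 under a 3:1 ratio (total parts = 4):
  round: 516 × 3/4 = 387
  wrinkled: 516 × 1/4 = 129
χ² = Σ (O − E)² / E
  round: (348 − 387)² / 387 = 3.9302
  wrinkled: (168 − 129)² / 129 = 11.7907
χ² = 3.9302 + 11.7907 = 15.7209 ≈ 15.721
Degrees of freedom = 2 − 1 = 1; critical value at α = 0.05 is 3.841.
Since 15.721 > 3.841, we reject the null hypothesis — the data do not fit the 3:1 ratio.

15.721; not consistent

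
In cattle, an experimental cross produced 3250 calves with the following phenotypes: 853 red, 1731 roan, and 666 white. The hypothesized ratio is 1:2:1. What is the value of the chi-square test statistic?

35.348

The 1:2:1 ratio has 4 parts, so with N = 3250 the expected counts are:
  red: 3250 × 1/4 = 812.5
  roan: 3250 × 2/4 = 1625
  white: 3250 × 1/4 = 812.5
χ² = Σ (O − E)² / E
  red: (853 − 812.5)² / 812.5 = 2.0188
  roan: (1731 − 1625)² / 1625 = 6.9145
  white: (666 − 812.5)² / 812.5 = 26.4151
χ² = 2.0188 + 6.9145 + 26.4151 = 35.3484 ≈ 35.348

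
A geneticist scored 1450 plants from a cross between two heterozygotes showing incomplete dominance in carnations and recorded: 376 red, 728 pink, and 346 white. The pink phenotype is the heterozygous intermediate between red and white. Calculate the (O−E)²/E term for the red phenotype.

0.503

With incomplete dominance, a heterozygote × heterozygote cross gives a 1:2:1 phenotypic ratio.
Expected counts for N = 1450 under a 1:2:1 ratio (total parts = 4):
  red: 1450 × 1/4 = 362.5
  pink: 1450 × 2/4 = 725
  white: 1450 × 1/4 = 362.5
Contribution of red: (376 − 362.5)² / 362.5 = 0.5028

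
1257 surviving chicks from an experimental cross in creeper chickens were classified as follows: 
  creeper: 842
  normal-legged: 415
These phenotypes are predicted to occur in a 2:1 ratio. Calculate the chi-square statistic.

0.057

Under the 2:1 hypothesis (Σ ratio = 3, N = 1257):
  creeper: 1257 × 2/3 = 838
  normal-legged: 1257 × 1/3 = 419
χ² = Σ (O − E)² / E
  creeper: (842 − 838)² / 838 = 0.0191
  normal-legged: (415 − 419)² / 419 = 0.0382
χ² = 0.0191 + 0.0382 = 0.0573 ≈ 0.057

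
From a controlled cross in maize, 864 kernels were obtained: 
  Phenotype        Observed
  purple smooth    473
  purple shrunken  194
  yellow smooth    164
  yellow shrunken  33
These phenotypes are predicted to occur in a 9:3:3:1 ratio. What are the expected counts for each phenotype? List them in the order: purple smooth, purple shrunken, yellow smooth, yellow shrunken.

486, 162, 162, 54

The 9:3:3:1 ratio has 16 parts, so with N = 864 the expected counts are:
  purple smooth: 864 × 9/16 = 486
  purple shrunken: 864 × 3/16 = 162
  yellow smooth: 864 × 3/16 = 162
  yellow shrunken: 864 × 1/16 = 54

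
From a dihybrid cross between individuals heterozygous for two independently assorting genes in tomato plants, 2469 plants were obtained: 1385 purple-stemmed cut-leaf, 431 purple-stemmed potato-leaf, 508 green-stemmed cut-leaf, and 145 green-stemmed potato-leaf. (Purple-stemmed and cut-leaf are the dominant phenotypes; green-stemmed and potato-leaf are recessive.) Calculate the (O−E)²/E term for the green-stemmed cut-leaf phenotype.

4.386

A dihybrid F₂ with independent assortment and complete dominance at both loci gives a 9:3:3:1 phenotypic ratio.
Expected counts for N = 2469 under a 9:3:3:1 ratio (total parts = 16):
  purple-stemmed cut-leaf: 2469 × 9/16 = 1388.8125
  purple-stemmed potato-leaf: 2469 × 3/16 = 462.9375
  green-stemmed cut-leaf: 2469 × 3/16 = 462.9375
  green-stemmed potato-leaf: 2469 × 1/16 = 154.3125
Contribution of green-stemmed cut-leaf: (508 − 462.9375)² / 462.9375 = 4.3864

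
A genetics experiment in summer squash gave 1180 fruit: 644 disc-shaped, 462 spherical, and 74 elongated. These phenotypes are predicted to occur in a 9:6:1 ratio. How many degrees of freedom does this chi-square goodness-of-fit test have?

A goodness-of-fit test with 3 phenotype classes has df = 3 − 1 = 2.

2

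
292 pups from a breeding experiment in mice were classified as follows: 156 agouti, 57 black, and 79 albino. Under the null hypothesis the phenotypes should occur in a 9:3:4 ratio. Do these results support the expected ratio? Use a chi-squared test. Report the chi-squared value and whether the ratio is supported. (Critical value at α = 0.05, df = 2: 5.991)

Under the 9:3:4 hypothesis (Σ ratio = 16, N = 292):
  agouti: 292 × 9/16 = 164.25
  black: 292 × 3/16 = 54.75
  albino: 292 × 4/16 = 73
χ² = Σ (O − E)² / E
  agouti: (156 − 164.25)² / 164.25 = 0.4144
  black: (57 − 54.75)² / 54.75 = 0.0925
  albino: (79 − 73)² / 73 = 0.4932
χ² = 0.4144 + 0.0925 + 0.4932 = 1.0001 ≈ 1.000
Degrees of freedom = 3 − 1 = 2; critical value at α = 0.05 is 5.991.
Since 1.000 < 5.991, we fail to reject the null hypothesis — the data are consistent with the 9:3:4 ratio.

1.000; consistent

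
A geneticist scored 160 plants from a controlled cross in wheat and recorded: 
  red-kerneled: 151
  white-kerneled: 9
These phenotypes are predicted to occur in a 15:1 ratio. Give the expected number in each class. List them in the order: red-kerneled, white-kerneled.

150, 10

Under the 15:1 hypothesis (Σ ratio = 16, N = 160):
  red-kerneled: 160 × 15/16 = 150
  white-kerneled: 160 × 1/16 = 10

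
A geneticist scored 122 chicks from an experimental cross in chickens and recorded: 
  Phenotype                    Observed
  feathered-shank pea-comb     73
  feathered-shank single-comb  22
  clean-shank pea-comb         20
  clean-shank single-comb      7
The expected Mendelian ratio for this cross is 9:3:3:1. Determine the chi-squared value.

0.725

Total ratio parts = 16. Expected numbers out of 122:
  feathered-shank pea-comb: 122 × 9/16 = 68.625
  feathered-shank single-comb: 122 × 3/16 = 22.875
  clean-shank pea-comb: 122 × 3/16 = 22.875
  clean-shank single-comb: 122 × 1/16 = 7.625
χ² = Σ (O − E)² / E
  feathered-shank pea-comb: (73 − 68.625)² / 68.625 = 0.2789
  feathered-shank single-comb: (22 − 22.875)² / 22.875 = 0.0335
  clean-shank pea-comb: (20 − 22.875)² / 22.875 = 0.3613
  clean-shank single-comb: (7 − 7.625)² / 7.625 = 0.0512
χ² = 0.2789 + 0.0335 + 0.3613 + 0.0512 = 0.7249 ≈ 0.725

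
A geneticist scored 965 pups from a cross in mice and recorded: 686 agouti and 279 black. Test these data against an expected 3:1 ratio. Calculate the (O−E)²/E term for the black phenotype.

5.907

Expected counts for N = 965 under a 3:1 ratio (total parts = 4):
  agouti: 965 × 3/4 = 723.75
  black: 965 × 1/4 = 241.25
Contribution of black: (279 − 241.25)² / 241.25 = 5.9070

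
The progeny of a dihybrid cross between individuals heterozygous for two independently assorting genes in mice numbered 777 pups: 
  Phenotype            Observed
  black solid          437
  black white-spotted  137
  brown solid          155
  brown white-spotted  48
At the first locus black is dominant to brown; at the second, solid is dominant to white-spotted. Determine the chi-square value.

1.120

A dihybrid F₂ with independent assortment and complete dominance at both loci gives a 9:3:3:1 phenotypic ratio.
Total ratio parts = 16. Expected numbers out of 777:
  black solid: 777 × 9/16 = 437.0625
  black white-spotted: 777 × 3/16 = 145.6875
  brown solid: 777 × 3/16 = 145.6875
  brown white-spotted: 777 × 1/16 = 48.5625
χ² = Σ (O − E)² / E
  black solid: (437 − 437.0625)² / 437.0625 = 0.0000
  black white-spotted: (137 − 145.6875)² / 145.6875 = 0.5180
  brown solid: (155 − 145.6875)² / 145.6875 = 0.5953
  brown white-spotted: (48 − 48.5625)² / 48.5625 = 0.0065
χ² = 0.0000 + 0.5180 + 0.5953 + 0.0065 = 1.1198 ≈ 1.120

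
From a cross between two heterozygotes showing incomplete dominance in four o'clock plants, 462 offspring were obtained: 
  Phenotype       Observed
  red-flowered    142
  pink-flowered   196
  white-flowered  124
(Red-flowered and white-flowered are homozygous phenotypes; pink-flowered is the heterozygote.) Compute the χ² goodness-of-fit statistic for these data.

With incomplete dominance, a heterozygote × heterozygote cross gives a 1:2:1 phenotypic ratio.
The 1:2:1 ratio has 4 parts, so with N = 462 the expected counts are:
  red-flowered: 462 × 1/4 = 115.5
  pink-flowered: 462 × 2/4 = 231
  white-flowered: 462 × 1/4 = 115.5
χ² = Σ (O − E)² / E
  red-flowered: (142 − 115.5)² / 115.5 = 6.0801
  pink-flowered: (196 − 231)² / 231 = 5.3030
  white-flowered: (124 − 115.5)² / 115.5 = 0.6255
χ² = 6.0801 + 5.3030 + 0.6255 = 12.0086 ≈ 12.009

12.009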